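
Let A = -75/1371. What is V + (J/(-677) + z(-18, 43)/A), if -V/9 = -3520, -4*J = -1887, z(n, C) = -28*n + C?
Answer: 1467745693/67700 ≈ 21680.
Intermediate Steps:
z(n, C) = C - 28*n
J = 1887/4 (J = -¼*(-1887) = 1887/4 ≈ 471.75)
A = -25/457 (A = -75*1/1371 = -25/457 ≈ -0.054705)
V = 31680 (V = -9*(-3520) = 31680)
V + (J/(-677) + z(-18, 43)/A) = 31680 + ((1887/4)/(-677) + (43 - 28*(-18))/(-25/457)) = 31680 + ((1887/4)*(-1/677) + (43 + 504)*(-457/25)) = 31680 + (-1887/2708 + 547*(-457/25)) = 31680 + (-1887/2708 - 249979/25) = 31680 - 676990307/67700 = 1467745693/67700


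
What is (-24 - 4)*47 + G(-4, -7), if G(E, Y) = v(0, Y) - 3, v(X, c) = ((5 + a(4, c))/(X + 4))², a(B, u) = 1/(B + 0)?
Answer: -337223/256 ≈ -1317.3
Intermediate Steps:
a(B, u) = 1/B
v(X, c) = 441/(16*(4 + X)²) (v(X, c) = ((5 + 1/4)/(X + 4))² = ((5 + ¼)/(4 + X))² = (21/(4*(4 + X)))² = 441/(16*(4 + X)²))
G(E, Y) = -327/256 (G(E, Y) = 441/(16*(4 + 0)²) - 3 = (441/16)/4² - 3 = (441/16)*(1/16) - 3 = 441/256 - 3 = -327/256)
(-24 - 4)*47 + G(-4, -7) = (-24 - 4)*47 - 327/256 = -28*47 - 327/256 = -1316 - 327/256 = -337223/256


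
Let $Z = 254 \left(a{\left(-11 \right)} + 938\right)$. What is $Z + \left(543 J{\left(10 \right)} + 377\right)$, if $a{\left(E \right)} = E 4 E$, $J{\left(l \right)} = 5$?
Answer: $364280$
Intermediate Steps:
$a{\left(E \right)} = 4 E^{2}$ ($a{\left(E \right)} = 4 E E = 4 E^{2}$)
$Z = 361188$ ($Z = 254 \left(4 \left(-11\right)^{2} + 938\right) = 254 \left(4 \cdot 121 + 938\right) = 254 \left(484 + 938\right) = 254 \cdot 1422 = 361188$)
$Z + \left(543 J{\left(10 \right)} + 377\right) = 361188 + \left(543 \cdot 5 + 377\right) = 361188 + \left(2715 + 377\right) = 361188 + 3092 = 364280$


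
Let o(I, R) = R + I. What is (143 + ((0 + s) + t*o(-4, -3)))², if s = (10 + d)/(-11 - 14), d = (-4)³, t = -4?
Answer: 18740241/625 ≈ 29984.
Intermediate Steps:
d = -64
o(I, R) = I + R
s = 54/25 (s = (10 - 64)/(-11 - 14) = -54/(-25) = -54*(-1/25) = 54/25 ≈ 2.1600)
(143 + ((0 + s) + t*o(-4, -3)))² = (143 + ((0 + 54/25) - 4*(-4 - 3)))² = (143 + (54/25 - 4*(-7)))² = (143 + (54/25 + 28))² = (143 + 754/25)² = (4329/25)² = 18740241/625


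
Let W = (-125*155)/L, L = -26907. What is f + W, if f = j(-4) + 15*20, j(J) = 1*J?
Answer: 7983847/26907 ≈ 296.72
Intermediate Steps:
j(J) = J
f = 296 (f = -4 + 15*20 = -4 + 300 = 296)
W = 19375/26907 (W = -125*155/(-26907) = -19375*(-1/26907) = 19375/26907 ≈ 0.72007)
f + W = 296 + 19375/26907 = 7983847/26907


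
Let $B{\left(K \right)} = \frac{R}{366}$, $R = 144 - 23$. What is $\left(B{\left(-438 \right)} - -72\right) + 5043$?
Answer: $\frac{1872211}{366} \approx 5115.3$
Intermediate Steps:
$R = 121$ ($R = 144 - 23 = 121$)
$B{\left(K \right)} = \frac{121}{366}$
$\left(B{\left(-438 \right)} - -72\right) + 5043 = \left(\frac{121}{366} - -72\right) + 5043 = \left(\frac{121}{366} + \left(-135128 + 135200\right)\right) + 5043 = \left(\frac{121}{366} + 72\right) + 5043 = \frac{26473}{366} + 5043 = \frac{1872211}{366}$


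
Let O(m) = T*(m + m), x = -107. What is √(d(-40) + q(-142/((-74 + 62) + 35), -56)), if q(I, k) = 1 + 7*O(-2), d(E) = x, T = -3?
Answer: I*√22 ≈ 4.6904*I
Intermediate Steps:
d(E) = -107
O(m) = -6*m (O(m) = -3*(m + m) = -6*m)
q(I, k) = 85 (q(I, k) = 1 + 7*(-6*(-2)) = 1 + 7*12 = 1 + 84 = 85)
√(d(-40) + q(-142/((-74 + 62) + 35), -56)) = √(-107 + 85) = √(-22) = I*√22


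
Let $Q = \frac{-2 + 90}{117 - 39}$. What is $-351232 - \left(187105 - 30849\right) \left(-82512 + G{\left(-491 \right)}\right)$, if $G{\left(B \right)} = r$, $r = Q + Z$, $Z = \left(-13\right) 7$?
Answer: $\frac{503360787040}{39} \approx 1.2907 \cdot 10^{10}$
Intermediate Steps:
$Z = -91$
$Q = \frac{44}{39}$ ($Q = \frac{88}{78} = 88 \cdot \frac{1}{78} = \frac{44}{39} \approx 1.1282$)
$r = - \frac{3505}{39}$ ($r = \frac{44}{39} - 91 = - \frac{3505}{39} \approx -89.872$)
$G{\left(B \right)} = - \frac{3505}{39}$
$-351232 - \left(187105 - 30849\right) \left(-82512 + G{\left(-491 \right)}\right) = -351232 - \left(187105 - 30849\right) \left(-82512 - \frac{3505}{39}\right) = -351232 - 156256 \left(- \frac{3221473}{39}\right) = -351232 - - \frac{503374485088}{39} = -351232 + \frac{503374485088}{39} = \frac{503360787040}{39}$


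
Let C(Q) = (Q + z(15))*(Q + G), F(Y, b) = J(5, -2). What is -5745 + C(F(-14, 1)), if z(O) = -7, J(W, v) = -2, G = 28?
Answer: -5979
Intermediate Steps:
F(Y, b) = -2
C(Q) = (-7 + Q)*(28 + Q) (C(Q) = (Q - 7)*(Q + 28) = (-7 + Q)*(28 + Q))
-5745 + C(F(-14, 1)) = -5745 + (-196 + (-2)² + 21*(-2)) = -5745 + (-196 + 4 - 42) = -5745 - 234 = -5979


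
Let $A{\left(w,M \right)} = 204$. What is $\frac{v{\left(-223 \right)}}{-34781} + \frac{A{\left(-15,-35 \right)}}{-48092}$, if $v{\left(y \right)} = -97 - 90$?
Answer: $\frac{474470}{418171963} \approx 0.0011346$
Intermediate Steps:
$v{\left(y \right)} = -187$ ($v{\left(y \right)} = -97 - 90 = -187$)
$\frac{v{\left(-223 \right)}}{-34781} + \frac{A{\left(-15,-35 \right)}}{-48092} = - \frac{187}{-34781} + \frac{204}{-48092} = \left(-187\right) \left(- \frac{1}{34781}\right) + 204 \left(- \frac{1}{48092}\right) = \frac{187}{34781} - \frac{51}{12023} = \frac{474470}{418171963}$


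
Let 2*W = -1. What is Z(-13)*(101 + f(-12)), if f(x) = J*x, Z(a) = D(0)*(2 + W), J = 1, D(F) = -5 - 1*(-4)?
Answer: -267/2 ≈ -133.50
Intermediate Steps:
W = -½ (W = (½)*(-1) = -½ ≈ -0.50000)
D(F) = -1 (D(F) = -5 + 4 = -1)
Z(a) = -3/2 (Z(a) = -(2 - ½) = -1*3/2 = -3/2)
f(x) = x (f(x) = 1*x = x)
Z(-13)*(101 + f(-12)) = -3*(101 - 12)/2 = -3/2*89 = -267/2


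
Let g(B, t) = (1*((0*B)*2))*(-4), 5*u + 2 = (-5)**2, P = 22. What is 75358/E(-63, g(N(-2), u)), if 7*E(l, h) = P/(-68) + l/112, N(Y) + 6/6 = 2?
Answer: -143481632/241 ≈ -5.9536e+5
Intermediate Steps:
N(Y) = 1 (N(Y) = -1 + 2 = 1)
u = 23/5 (u = -2/5 + (1/5)*(-5)**2 = -2/5 + (1/5)*25 = -2/5 + 5 = 23/5 ≈ 4.6000)
g(B, t) = 0 (g(B, t) = (1*(0*2))*(-4) = (1*0)*(-4) = 0*(-4) = 0)
E(l, h) = -11/238 + l/784 (E(l, h) = (22/(-68) + l/112)/7 = (22*(-1/68) + l*(1/112))/7 = (-11/34 + l/112)/7 = -11/238 + l/784)
75358/E(-63, g(N(-2), u)) = 75358/(-11/238 + (1/784)*(-63)) = 75358/(-11/238 - 9/112) = 75358/(-241/1904) = 75358*(-1904/241) = -143481632/241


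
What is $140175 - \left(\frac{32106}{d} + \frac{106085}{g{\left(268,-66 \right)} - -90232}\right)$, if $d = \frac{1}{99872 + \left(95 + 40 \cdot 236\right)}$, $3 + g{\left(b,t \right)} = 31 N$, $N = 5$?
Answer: $- \frac{45353154261059}{12912} \approx -3.5125 \cdot 10^{9}$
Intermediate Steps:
$g{\left(b,t \right)} = 152$ ($g{\left(b,t \right)} = -3 + 31 \cdot 5 = -3 + 155 = 152$)
$d = \frac{1}{109407}$ ($d = \frac{1}{99872 + \left(95 + 9440\right)} = \frac{1}{99872 + 9535} = \frac{1}{109407} \approx 9.1402 \cdot 10^{-6}$)
$140175 - \left(\frac{32106}{d} + \frac{106085}{g{\left(268,-66 \right)} - -90232}\right) = 140175 - \left(3512621142 + \frac{106085}{152 - -90232}\right) = 140175 - \left(3512621142 + \frac{106085}{152 + 90232}\right) = 140175 - \left(3512621142 + \frac{106085}{90384}\right) = 140175 - \frac{45354964200659}{12912} = - \frac{45353154261059}{12912}$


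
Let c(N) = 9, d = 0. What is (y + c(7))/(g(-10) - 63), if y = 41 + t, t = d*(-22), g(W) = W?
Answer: -50/73 ≈ -0.68493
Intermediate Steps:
t = 0 (t = 0*(-22) = 0)
y = 41 (y = 41 + 0 = 41)
(y + c(7))/(g(-10) - 63) = (41 + 9)/(-10 - 63) = 50/(-73) = -1/73*50 = -50/73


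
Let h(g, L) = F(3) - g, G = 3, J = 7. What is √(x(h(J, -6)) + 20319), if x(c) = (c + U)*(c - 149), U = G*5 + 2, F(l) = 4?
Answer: √18191 ≈ 134.87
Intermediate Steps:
h(g, L) = 4 - g
U = 17 (U = 3*5 + 2 = 15 + 2 = 17)
x(c) = (-149 + c)*(17 + c) (x(c) = (c + 17)*(c - 149) = (17 + c)*(-149 + c) = (-149 + c)*(17 + c))
√(x(h(J, -6)) + 20319) = √((-2533 + (4 - 1*7)² - 132*(4 - 1*7)) + 20319) = √((-2533 + (4 - 7)² - 132*(4 - 7)) + 20319) = √((-2533 + (-3)² - 132*(-3)) + 20319) = √((-2533 + 9 + 396) + 20319) = √(-2128 + 20319) = √18191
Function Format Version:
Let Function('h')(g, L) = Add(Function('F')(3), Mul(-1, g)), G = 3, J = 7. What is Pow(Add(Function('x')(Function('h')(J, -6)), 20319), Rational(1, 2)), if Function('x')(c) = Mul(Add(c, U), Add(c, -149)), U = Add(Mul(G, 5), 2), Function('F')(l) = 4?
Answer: Pow(18191, Rational(1, 2)) ≈ 134.87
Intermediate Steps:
Function('h')(g, L) = Add(4, Mul(-1, g))
U = 17 (U = Add(Mul(3, 5), 2) = Add(15, 2) = 17)
Function('x')(c) = Mul(Add(-149, c), Add(17, c)) (Function('x')(c) = Mul(Add(c, 17), Add(c, -149)) = Mul(Add(17, c), Add(-149, c)) = Mul(Add(-149, c), Add(17, c)))
Pow(Add(Function('x')(Function('h')(J, -6)), 20319), Rational(1, 2)) = Pow(Add(Add(-2533, Pow(Add(4, Mul(-1, 7)), 2), Mul(-132, Add(4, Mul(-1, 7)))), 20319), Rational(1, 2)) = Pow(Add(Add(-2533, Pow(Add(4, -7), 2), Mul(-132, Add(4, -7))), 20319), Rational(1, 2)) = Pow(Add(Add(-2533, Pow(-3, 2), Mul(-132, -3)), 20319), Rational(1, 2)) = Pow(Add(Add(-2533, 9, 396), 20319), Rational(1, 2)) = Pow(Add(-2128, 20319), Rational(1, 2)) = Pow(18191, Rational(1, 2))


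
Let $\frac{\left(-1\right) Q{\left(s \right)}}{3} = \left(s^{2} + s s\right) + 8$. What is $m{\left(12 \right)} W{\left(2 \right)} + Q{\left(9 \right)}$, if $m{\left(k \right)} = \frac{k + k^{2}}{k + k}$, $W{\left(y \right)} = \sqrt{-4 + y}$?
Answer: $-510 + \frac{13 i \sqrt{2}}{2} \approx -510.0 + 9.1924 i$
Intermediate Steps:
$m{\left(k \right)} = \frac{k + k^{2}}{2 k}$
$Q{\left(s \right)} = -24 - 6 s^{2}$ ($Q{\left(s \right)} = - 3 \left(\left(s^{2} + s s\right) + 8\right) = - 3 \left(\left(s^{2} + s^{2}\right) + 8\right) = - 3 \left(2 s^{2} + 8\right) = - 3 \left(8 + 2 s^{2}\right) = -24 - 6 s^{2}$)
$m{\left(12 \right)} W{\left(2 \right)} + Q{\left(9 \right)} = \left(\frac{1}{2} + \frac{1}{2} \cdot 12\right) \sqrt{-4 + 2} - \left(24 + 6 \cdot 9^{2}\right) = \left(\frac{1}{2} + 6\right) \sqrt{-2} - 510 = \frac{13 i \sqrt{2}}{2} - 510 = -510 + \frac{13 i \sqrt{2}}{2}$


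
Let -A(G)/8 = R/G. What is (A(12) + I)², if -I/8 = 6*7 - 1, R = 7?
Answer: 996004/9 ≈ 1.1067e+5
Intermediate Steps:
A(G) = -56/G
I = -328 (I = -8*(6*7 - 1) = -8*(42 - 1) = -8*41 = -328)
(A(12) + I)² = (-56/12 - 328)² = (-56*1/12 - 328)² = (-14/3 - 328)² = (-998/3)² = 996004/9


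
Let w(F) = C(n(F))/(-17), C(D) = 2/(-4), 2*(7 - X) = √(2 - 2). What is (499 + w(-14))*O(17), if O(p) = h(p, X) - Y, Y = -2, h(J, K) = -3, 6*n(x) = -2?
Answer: -16967/34 ≈ -499.03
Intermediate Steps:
n(x) = -⅓ (n(x) = (⅙)*(-2) = -⅓)
X = 7 (X = 7 - √(2 - 2)/2 = 7 - √0/2 = 7 - ½*0 = 7 + 0 = 7)
C(D) = -½ (C(D) = 2*(-¼) = -½)
w(F) = 1/34 (w(F) = -½/(-17) = -½*(-1/17) = 1/34)
O(p) = -1 (O(p) = -3 - 1*(-2) = -3 + 2 = -1)
(499 + w(-14))*O(17) = (499 + 1/34)*(-1) = (16967/34)*(-1) = -16967/34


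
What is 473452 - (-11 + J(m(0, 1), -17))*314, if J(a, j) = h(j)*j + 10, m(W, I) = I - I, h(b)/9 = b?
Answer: -342948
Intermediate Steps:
h(b) = 9*b
m(W, I) = 0
J(a, j) = 10 + 9*j**2 (J(a, j) = (9*j)*j + 10 = 9*j**2 + 10 = 10 + 9*j**2)
473452 - (-11 + J(m(0, 1), -17))*314 = 473452 - (-11 + (10 + 9*(-17)**2))*314 = 473452 - (-11 + (10 + 9*289))*314 = 473452 - (-11 + (10 + 2601))*314 = 473452 - (-11 + 2611)*314 = 473452 - 2600*314 = 473452 - 1*816400 = 473452 - 816400 = -342948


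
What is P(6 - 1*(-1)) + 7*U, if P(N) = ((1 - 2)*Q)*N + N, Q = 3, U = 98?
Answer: 672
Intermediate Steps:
P(N) = -2*N (P(N) = ((1 - 2)*3)*N + N = (-1*3)*N + N = -3*N + N = -2*N)
P(6 - 1*(-1)) + 7*U = -2*(6 - 1*(-1)) + 7*98 = -2*(6 + 1) + 686 = -2*7 + 686 = -14 + 686 = 672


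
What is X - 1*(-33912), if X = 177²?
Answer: 65241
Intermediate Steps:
X = 31329
X - 1*(-33912) = 31329 - 1*(-33912) = 31329 + 33912 = 65241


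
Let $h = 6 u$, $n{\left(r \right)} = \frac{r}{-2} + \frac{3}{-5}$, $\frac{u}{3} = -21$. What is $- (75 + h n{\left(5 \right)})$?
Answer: $- \frac{6234}{5} \approx -1246.8$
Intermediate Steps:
$u = -63$ ($u = 3 \left(-21\right) = -63$)
$n{\left(r \right)} = - \frac{3}{5} - \frac{r}{2}$ ($n{\left(r \right)} = r \left(- \frac{1}{2}\right) + 3 \left(- \frac{1}{5}\right) = - \frac{r}{2} - \frac{3}{5} = - \frac{3}{5} - \frac{r}{2}$)
$h = -378$ ($h = 6 \left(-63\right) = -378$)
$- (75 + h n{\left(5 \right)}) = - (75 - 378 \left(- \frac{3}{5} - \frac{5}{2}\right)) = - (75 - - \frac{5859}{5}) = - (75 + \frac{5859}{5}) = \left(-1\right) \frac{6234}{5} = - \frac{6234}{5}$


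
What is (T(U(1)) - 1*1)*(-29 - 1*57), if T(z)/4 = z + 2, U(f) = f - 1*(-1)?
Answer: -1290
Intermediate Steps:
U(f) = 1 + f (U(f) = f + 1 = 1 + f)
T(z) = 8 + 4*z (T(z) = 4*(z + 2) = 4*(2 + z) = 8 + 4*z)
(T(U(1)) - 1*1)*(-29 - 1*57) = ((8 + 4*(1 + 1)) - 1*1)*(-29 - 1*57) = ((8 + 4*2) - 1)*(-29 - 57) = ((8 + 8) - 1)*(-86) = (16 - 1)*(-86) = 15*(-86) = -1290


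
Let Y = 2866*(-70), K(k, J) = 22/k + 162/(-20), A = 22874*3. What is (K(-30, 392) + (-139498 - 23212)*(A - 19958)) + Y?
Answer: -47509920413/6 ≈ -7.9183e+9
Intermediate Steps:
A = 68622
K(k, J) = -81/10 + 22/k (K(k, J) = 22/k + 162*(-1/20) = 22/k - 81/10 = -81/10 + 22/k)
Y = -200620
(K(-30, 392) + (-139498 - 23212)*(A - 19958)) + Y = ((-81/10 + 22/(-30)) + (-139498 - 23212)*(68622 - 19958)) - 200620 = ((-81/10 + 22*(-1/30)) - 162710*48664) - 200620 = ((-81/10 - 11/15) - 7918119440) - 200620 = (-53/6 - 7918119440) - 200620 = -47508716693/6 - 200620 = -47509920413/6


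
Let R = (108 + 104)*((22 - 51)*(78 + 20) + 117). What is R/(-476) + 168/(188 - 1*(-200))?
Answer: 14014223/11543 ≈ 1214.1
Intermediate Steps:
R = -577700 (R = 212*(-29*98 + 117) = 212*(-2842 + 117) = 212*(-2725) = -577700)
R/(-476) + 168/(188 - 1*(-200)) = -577700/(-476) + 168/(188 - 1*(-200)) = -577700*(-1/476) + 168/(188 + 200) = 144425/119 + 168/388 = 144425/119 + 168*(1/388) = 144425/119 + 42/97 = 14014223/11543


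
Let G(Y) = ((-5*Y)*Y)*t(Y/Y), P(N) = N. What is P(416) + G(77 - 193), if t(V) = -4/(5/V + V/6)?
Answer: 1627616/31 ≈ 52504.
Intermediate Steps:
t(V) = -4/(5/V + V/6) (t(V) = -4/(5/V + V*(1/6)) = -4/(5/V + V/6))
G(Y) = 120*Y**2/31 (G(Y) = ((-5*Y)*Y)*(-24*Y/Y/(30 + (Y/Y)**2)) = (-5*Y**2)*(-24*1/(30 + 1**2)) = (-5*Y**2)*(-24*1/(30 + 1)) = (-5*Y**2)*(-24*1/31) = (-5*Y**2)*(-24*1*1/31) = -5*Y**2*(-24/31) = 120*Y**2/31)
P(416) + G(77 - 193) = 416 + 120*(77 - 193)**2/31 = 416 + (120/31)*(-116)**2 = 416 + (120/31)*13456 = 416 + 1614720/31 = 1627616/31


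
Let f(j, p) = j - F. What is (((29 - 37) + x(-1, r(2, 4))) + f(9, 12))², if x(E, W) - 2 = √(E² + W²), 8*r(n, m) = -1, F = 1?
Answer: (16 + √65)²/64 ≈ 9.0468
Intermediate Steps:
r(n, m) = -⅛ (r(n, m) = (⅛)*(-1) = -⅛)
x(E, W) = 2 + √(E² + W²)
f(j, p) = -1 + j (f(j, p) = j - 1*1 = j - 1 = -1 + j)
(((29 - 37) + x(-1, r(2, 4))) + f(9, 12))² = (((29 - 37) + (2 + √((-1)² + (-⅛)²))) + (-1 + 9))² = ((-8 + (2 + √(1 + 1/64))) + 8)² = ((-8 + (2 + √(65/64))) + 8)² = ((-8 + (2 + √65/8)) + 8)² = ((-6 + √65/8) + 8)² = (2 + √65/8)²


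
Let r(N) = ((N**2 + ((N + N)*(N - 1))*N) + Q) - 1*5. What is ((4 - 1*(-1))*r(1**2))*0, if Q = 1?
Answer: 0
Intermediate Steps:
r(N) = -4 + N**2 + 2*N**2*(-1 + N) (r(N) = ((N**2 + ((N + N)*(N - 1))*N) + 1) - 1*5 = ((N**2 + ((2*N)*(-1 + N))*N) + 1) - 5 = ((N**2 + (2*N*(-1 + N))*N) + 1) - 5 = ((N**2 + 2*N**2*(-1 + N)) + 1) - 5 = (1 + N**2 + 2*N**2*(-1 + N)) - 5 = -4 + N**2 + 2*N**2*(-1 + N))
((4 - 1*(-1))*r(1**2))*0 = ((4 - 1*(-1))*(-4 - (1**2)**2 + 2*(1**2)**3))*0 = ((4 + 1)*(-4 - 1*1**2 + 2*1**3))*0 = (5*(-4 - 1*1 + 2*1))*0 = (5*(-4 - 1 + 2))*0 = (5*(-3))*0 = -15*0 = 0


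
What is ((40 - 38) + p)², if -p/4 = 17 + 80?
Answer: 148996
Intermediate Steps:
p = -388 (p = -4*(17 + 80) = -4*97 = -388)
((40 - 38) + p)² = ((40 - 38) - 388)² = (2 - 388)² = (-386)² = 148996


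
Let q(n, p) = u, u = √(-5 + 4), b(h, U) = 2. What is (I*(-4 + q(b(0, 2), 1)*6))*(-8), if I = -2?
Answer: -64 + 96*I ≈ -64.0 + 96.0*I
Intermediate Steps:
u = I (u = √(-1) = I ≈ 1.0*I)
q(n, p) = I
(I*(-4 + q(b(0, 2), 1)*6))*(-8) = -2*(-4 + I*6)*(-8) = -2*(-4 + 6*I)*(-8) = (8 - 12*I)*(-8) = -64 + 96*I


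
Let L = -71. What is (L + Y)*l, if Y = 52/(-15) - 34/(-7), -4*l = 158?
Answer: 577411/210 ≈ 2749.6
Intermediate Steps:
l = -79/2 (l = -¼*158 = -79/2 ≈ -39.500)
Y = 146/105 (Y = 52*(-1/15) - 34*(-⅐) = -52/15 + 34/7 = 146/105 ≈ 1.3905)
(L + Y)*l = (-71 + 146/105)*(-79/2) = -7309/105*(-79/2) = 577411/210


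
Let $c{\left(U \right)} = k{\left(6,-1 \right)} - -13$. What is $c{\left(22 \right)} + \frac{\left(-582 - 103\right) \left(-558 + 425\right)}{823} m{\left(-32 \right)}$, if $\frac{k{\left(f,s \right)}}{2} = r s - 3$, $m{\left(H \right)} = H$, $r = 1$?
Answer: $- \frac{2911245}{823} \approx -3537.4$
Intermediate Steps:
$k{\left(f,s \right)} = -6 + 2 s$ ($k{\left(f,s \right)} = 2 \left(1 s - 3\right) = 2 \left(s - 3\right) = 2 \left(-3 + s\right) = -6 + 2 s$)
$c{\left(U \right)} = 5$ ($c{\left(U \right)} = \left(-6 + 2 \left(-1\right)\right) - -13 = \left(-6 - 2\right) + 13 = -8 + 13 = 5$)
$c{\left(22 \right)} + \frac{\left(-582 - 103\right) \left(-558 + 425\right)}{823} m{\left(-32 \right)} = 5 + \frac{\left(-582 - 103\right) \left(-558 + 425\right)}{823} \left(-32\right) = 5 + \left(-685\right) \left(-133\right) \frac{1}{823} \left(-32\right) = 5 + 91105 \cdot \frac{1}{823} \left(-32\right) = 5 + \frac{91105}{823} \left(-32\right) = 5 - \frac{2915360}{823} = - \frac{2911245}{823}$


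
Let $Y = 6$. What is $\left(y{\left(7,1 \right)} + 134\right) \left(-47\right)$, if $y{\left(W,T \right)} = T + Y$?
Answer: $-6627$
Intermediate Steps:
$y{\left(W,T \right)} = 6 + T$ ($y{\left(W,T \right)} = T + 6 = 6 + T$)
$\left(y{\left(7,1 \right)} + 134\right) \left(-47\right) = \left(\left(6 + 1\right) + 134\right) \left(-47\right) = \left(7 + 134\right) \left(-47\right) = 141 \left(-47\right) = -6627$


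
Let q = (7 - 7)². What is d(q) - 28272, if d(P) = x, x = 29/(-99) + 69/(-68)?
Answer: -190335907/6732 ≈ -28273.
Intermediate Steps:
q = 0 (q = 0² = 0)
x = -8803/6732 (x = 29*(-1/99) + 69*(-1/68) = -29/99 - 69/68 = -8803/6732 ≈ -1.3076)
d(P) = -8803/6732
d(q) - 28272 = -8803/6732 - 28272 = -190335907/6732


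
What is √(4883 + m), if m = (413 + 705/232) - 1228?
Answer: √54779898/116 ≈ 63.805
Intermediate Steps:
m = -188375/232 (m = (413 + 705*(1/232)) - 1228 = (413 + 705/232) - 1228 = 96521/232 - 1228 = -188375/232 ≈ -811.96)
√(4883 + m) = √(4883 - 188375/232) = √(944481/232) = √54779898/116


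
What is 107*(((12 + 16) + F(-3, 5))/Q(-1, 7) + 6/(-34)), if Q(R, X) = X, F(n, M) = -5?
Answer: 39590/119 ≈ 332.69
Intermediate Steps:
107*(((12 + 16) + F(-3, 5))/Q(-1, 7) + 6/(-34)) = 107*(((12 + 16) - 5)/7 + 6/(-34)) = 107*((28 - 5)*(⅐) + 6*(-1/34)) = 107*(23*(⅐) - 3/17) = 107*(23/7 - 3/17) = 107*(370/119) = 39590/119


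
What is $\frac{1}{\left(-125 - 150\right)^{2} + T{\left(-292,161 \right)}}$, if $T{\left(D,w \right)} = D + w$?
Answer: $\frac{1}{75494} \approx 1.3246 \cdot 10^{-5}$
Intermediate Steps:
$\frac{1}{\left(-125 - 150\right)^{2} + T{\left(-292,161 \right)}} = \frac{1}{\left(-125 - 150\right)^{2} + \left(-292 + 161\right)} = \frac{1}{\left(-275\right)^{2} - 131} = \frac{1}{75625 - 131} = \frac{1}{75494}$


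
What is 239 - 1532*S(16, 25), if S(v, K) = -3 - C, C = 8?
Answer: 17091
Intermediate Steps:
S(v, K) = -11 (S(v, K) = -3 - 1*8 = -3 - 8 = -11)
239 - 1532*S(16, 25) = 239 - 1532*(-11) = 239 + 16852 = 17091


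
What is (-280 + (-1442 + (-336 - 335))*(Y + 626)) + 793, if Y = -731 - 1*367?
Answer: 997849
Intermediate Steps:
Y = -1098 (Y = -731 - 367 = -1098)
(-280 + (-1442 + (-336 - 335))*(Y + 626)) + 793 = (-280 + (-1442 + (-336 - 335))*(-1098 + 626)) + 793 = (-280 + (-1442 - 671)*(-472)) + 793 = (-280 - 2113*(-472)) + 793 = (-280 + 997336) + 793 = 997056 + 793 = 997849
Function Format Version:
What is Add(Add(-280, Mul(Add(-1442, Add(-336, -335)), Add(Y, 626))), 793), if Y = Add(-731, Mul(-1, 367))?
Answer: 997849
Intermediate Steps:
Y = -1098 (Y = Add(-731, -367) = -1098)
Add(Add(-280, Mul(Add(-1442, Add(-336, -335)), Add(Y, 626))), 793) = Add(Add(-280, Mul(Add(-1442, Add(-336, -335)), Add(-1098, 626))), 793) = Add(Add(-280, Mul(Add(-1442, -671), -472)), 793) = Add(Add(-280, Mul(-2113, -472)), 793) = Add(Add(-280, 997336), 793) = Add(997056, 793) = 997849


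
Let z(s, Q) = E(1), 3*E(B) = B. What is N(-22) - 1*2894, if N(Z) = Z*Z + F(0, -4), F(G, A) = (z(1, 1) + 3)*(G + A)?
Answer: -7270/3 ≈ -2423.3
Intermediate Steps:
E(B) = B/3
z(s, Q) = ⅓ (z(s, Q) = (⅓)*1 = ⅓)
F(G, A) = 10*A/3 + 10*G/3 (F(G, A) = (⅓ + 3)*(G + A) = 10*(A + G)/3 = 10*A/3 + 10*G/3)
N(Z) = -40/3 + Z² (N(Z) = Z*Z + ((10/3)*(-4) + (10/3)*0) = Z² + (-40/3 + 0) = Z² - 40/3 = -40/3 + Z²)
N(-22) - 1*2894 = (-40/3 + (-22)²) - 1*2894 = (-40/3 + 484) - 2894 = 1412/3 - 2894 = -7270/3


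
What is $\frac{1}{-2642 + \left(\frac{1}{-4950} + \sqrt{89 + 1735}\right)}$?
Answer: $- \frac{64735609950}{170986802005801} - \frac{98010000 \sqrt{114}}{170986802005801} \approx -0.00038472$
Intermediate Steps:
$\frac{1}{-2642 + \left(\frac{1}{-4950} + \sqrt{89 + 1735}\right)} = \frac{1}{-2642 - \left(\frac{1}{4950} - \sqrt{1824}\right)} = \frac{1}{-2642 - \left(\frac{1}{4950} - 4 \sqrt{114}\right)} = \frac{1}{- \frac{13077901}{4950} + 4 \sqrt{114}}$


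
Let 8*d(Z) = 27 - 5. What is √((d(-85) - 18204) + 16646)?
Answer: I*√6221/2 ≈ 39.437*I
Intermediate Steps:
d(Z) = 11/4 (d(Z) = (27 - 5)/8 = (⅛)*22 = 11/4)
√((d(-85) - 18204) + 16646) = √((11/4 - 18204) + 16646) = √(-72805/4 + 16646) = √(-6221/4) = I*√6221/2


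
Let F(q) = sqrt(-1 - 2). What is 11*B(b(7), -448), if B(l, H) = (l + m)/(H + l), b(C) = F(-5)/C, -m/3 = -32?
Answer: 11*(sqrt(3) - 672*I)/(sqrt(3) + 3136*I) ≈ -2.3571 - 0.0073773*I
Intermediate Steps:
m = 96 (m = -3*(-32) = 96)
F(q) = I*sqrt(3) (F(q) = sqrt(-3) = I*sqrt(3))
b(C) = I*sqrt(3)/C (b(C) = (I*sqrt(3))/C = I*sqrt(3)/C)
B(l, H) = (96 + l)/(H + l) (B(l, H) = (l + 96)/(H + l) = (96 + l)/(H + l))
11*B(b(7), -448) = 11*((96 + I*sqrt(3)/7)/(-448 + I*sqrt(3)/7)) = 11*(96 + I*sqrt(3)/7)/(-448 + I*sqrt(3)/7)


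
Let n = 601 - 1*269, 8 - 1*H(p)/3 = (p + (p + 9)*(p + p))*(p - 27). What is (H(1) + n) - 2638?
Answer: -644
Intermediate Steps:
H(p) = 24 - 3*(-27 + p)*(p + 2*p*(9 + p)) (H(p) = 24 - 3*(p + (p + 9)*(p + p))*(p - 27) = 24 - 3*(p + (9 + p)*(2*p))*(-27 + p) = 24 - 3*(p + 2*p*(9 + p))*(-27 + p) = 24 - 3*(-27 + p)*(p + 2*p*(9 + p)))
n = 332 (n = 601 - 269 = 332)
(H(1) + n) - 2638 = ((24 - 6*1³ + 105*1² + 1539*1) + 332) - 2638 = ((24 - 6*1 + 105*1 + 1539) + 332) - 2638 = ((24 - 6 + 105 + 1539) + 332) - 2638 = (1662 + 332) - 2638 = 1994 - 2638 = -644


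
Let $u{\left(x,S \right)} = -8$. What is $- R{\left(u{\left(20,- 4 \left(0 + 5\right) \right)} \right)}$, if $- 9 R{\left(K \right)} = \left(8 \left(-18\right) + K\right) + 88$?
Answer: $- \frac{64}{9} \approx -7.1111$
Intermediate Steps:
$R{\left(K \right)} = \frac{56}{9} - \frac{K}{9}$ ($R{\left(K \right)} = - \frac{\left(8 \left(-18\right) + K\right) + 88}{9} = - \frac{\left(-144 + K\right) + 88}{9} = - \frac{-56 + K}{9} = \frac{56}{9} - \frac{K}{9}$)
$- R{\left(u{\left(20,- 4 \left(0 + 5\right) \right)} \right)} = - (\frac{56}{9} - - \frac{8}{9}) = - (\frac{56}{9} + \frac{8}{9}) = \left(-1\right) \frac{64}{9} = - \frac{64}{9}$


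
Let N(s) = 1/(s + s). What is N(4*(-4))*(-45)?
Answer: 45/32 ≈ 1.4063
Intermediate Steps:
N(s) = 1/(2*s)
N(4*(-4))*(-45) = (1/(2*((4*(-4)))))*(-45) = ((½)/(-16))*(-45) = ((½)*(-1/16))*(-45) = -1/32*(-45) = 45/32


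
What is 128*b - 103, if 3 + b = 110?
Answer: 13593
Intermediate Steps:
b = 107 (b = -3 + 110 = 107)
128*b - 103 = 128*107 - 103 = 13696 - 103 = 13593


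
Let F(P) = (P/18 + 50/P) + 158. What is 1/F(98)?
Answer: 441/72304 ≈ 0.0060992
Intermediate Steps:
F(P) = 158 + 50/P + P/18 (F(P) = (P*(1/18) + 50/P) + 158 = (P/18 + 50/P) + 158 = (50/P + P/18) + 158 = 158 + 50/P + P/18)
1/F(98) = 1/(158 + 50/98 + (1/18)*98) = 1/(158 + 50*(1/98) + 49/9) = 1/(158 + 25/49 + 49/9) = 1/(72304/441) = 441/72304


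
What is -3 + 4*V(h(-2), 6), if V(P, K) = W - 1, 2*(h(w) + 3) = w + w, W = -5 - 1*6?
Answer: -51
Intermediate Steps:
W = -11 (W = -5 - 6 = -11)
h(w) = -3 + w (h(w) = -3 + (w + w)/2 = -3 + (2*w)/2 = -3 + w)
V(P, K) = -12 (V(P, K) = -11 - 1 = -12)
-3 + 4*V(h(-2), 6) = -3 + 4*(-12) = -3 - 48 = -51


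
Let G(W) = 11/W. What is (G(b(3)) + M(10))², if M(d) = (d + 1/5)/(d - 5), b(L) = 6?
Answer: 337561/22500 ≈ 15.003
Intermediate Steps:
M(d) = (⅕ + d)/(-5 + d) (M(d) = (d + ⅕)/(-5 + d) = (⅕ + d)/(-5 + d))
(G(b(3)) + M(10))² = (11/6 + (⅕ + 10)/(-5 + 10))² = (11*(⅙) + (51/5)/5)² = (11/6 + (⅕)*(51/5))² = (11/6 + 51/25)² = (581/150)² = 337561/22500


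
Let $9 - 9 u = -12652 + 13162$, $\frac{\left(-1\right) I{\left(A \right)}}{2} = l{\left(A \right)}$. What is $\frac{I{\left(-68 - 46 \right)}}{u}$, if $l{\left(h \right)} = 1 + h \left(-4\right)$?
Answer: $\frac{2742}{167} \approx 16.419$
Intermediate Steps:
$l{\left(h \right)} = 1 - 4 h$
$I{\left(A \right)} = -2 + 8 A$ ($I{\left(A \right)} = - 2 \left(1 - 4 A\right) = -2 + 8 A$)
$u = - \frac{167}{3}$ ($u = 1 - \frac{-12652 + 13162}{9} = 1 - \frac{170}{3} = - \frac{167}{3} \approx -55.667$)
$\frac{I{\left(-68 - 46 \right)}}{u} = \frac{-2 + 8 \left(-68 - 46\right)}{- \frac{167}{3}} = \left(-2 + 8 \left(-114\right)\right) \left(- \frac{3}{167}\right) = \left(-2 - 912\right) \left(- \frac{3}{167}\right) = \left(-914\right) \left(- \frac{3}{167}\right) = \frac{2742}{167}$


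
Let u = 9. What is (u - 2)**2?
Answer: 49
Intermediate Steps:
(u - 2)**2 = (9 - 2)**2 = 7**2 = 49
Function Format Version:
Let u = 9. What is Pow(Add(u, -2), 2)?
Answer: 49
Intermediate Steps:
Pow(Add(u, -2), 2) = Pow(Add(9, -2), 2) = Pow(7, 2) = 49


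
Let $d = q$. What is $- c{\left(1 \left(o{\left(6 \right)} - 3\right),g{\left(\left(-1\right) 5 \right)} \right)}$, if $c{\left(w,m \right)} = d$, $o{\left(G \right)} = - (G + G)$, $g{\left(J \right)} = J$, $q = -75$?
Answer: $75$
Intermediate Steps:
$o{\left(G \right)} = - 2 G$
$d = -75$
$c{\left(w,m \right)} = -75$
$- c{\left(1 \left(o{\left(6 \right)} - 3\right),g{\left(\left(-1\right) 5 \right)} \right)} = \left(-1\right) \left(-75\right) = 75$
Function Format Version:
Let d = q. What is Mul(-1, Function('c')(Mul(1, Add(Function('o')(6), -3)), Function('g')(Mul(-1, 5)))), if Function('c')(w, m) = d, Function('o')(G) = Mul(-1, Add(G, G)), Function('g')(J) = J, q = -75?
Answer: 75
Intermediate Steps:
Function('o')(G) = Mul(-2, G) (Function('o')(G) = Mul(-1, Mul(2, G)) = Mul(-2, G))
d = -75
Function('c')(w, m) = -75
Mul(-1, Function('c')(Mul(1, Add(Function('o')(6), -3)), Function('g')(Mul(-1, 5)))) = Mul(-1, -75) = 75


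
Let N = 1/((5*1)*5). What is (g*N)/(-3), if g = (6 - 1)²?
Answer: -⅓ ≈ -0.33333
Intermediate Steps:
g = 25 (g = 5² = 25)
N = 1/25 (N = 1/(5*5) = 1/25 ≈ 0.040000)
(g*N)/(-3) = (25*(1/25))/(-3) = 1*(-⅓) = -⅓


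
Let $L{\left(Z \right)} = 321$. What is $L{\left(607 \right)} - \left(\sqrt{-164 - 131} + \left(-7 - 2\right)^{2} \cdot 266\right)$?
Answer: $-21225 - i \sqrt{295} \approx -21225.0 - 17.176 i$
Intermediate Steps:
$L{\left(607 \right)} - \left(\sqrt{-164 - 131} + \left(-7 - 2\right)^{2} \cdot 266\right) = 321 - \left(\sqrt{-164 - 131} + \left(-7 - 2\right)^{2} \cdot 266\right) = 321 - \left(\sqrt{-295} + \left(-9\right)^{2} \cdot 266\right) = 321 - \left(i \sqrt{295} + 81 \cdot 266\right) = 321 - \left(i \sqrt{295} + 21546\right) = 321 - \left(21546 + i \sqrt{295}\right) = -21225 - i \sqrt{295}$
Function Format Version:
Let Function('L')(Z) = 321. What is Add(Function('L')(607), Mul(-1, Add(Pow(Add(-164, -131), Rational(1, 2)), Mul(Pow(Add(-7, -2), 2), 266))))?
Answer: Add(-21225, Mul(-1, I, Pow(295, Rational(1, 2)))) ≈ Add(-21225., Mul(-17.176, I))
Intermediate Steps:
Add(Function('L')(607), Mul(-1, Add(Pow(Add(-164, -131), Rational(1, 2)), Mul(Pow(Add(-7, -2), 2), 266)))) = Add(321, Mul(-1, Add(Pow(Add(-164, -131), Rational(1, 2)), Mul(Pow(Add(-7, -2), 2), 266)))) = Add(321, Mul(-1, Add(Pow(-295, Rational(1, 2)), Mul(Pow(-9, 2), 266)))) = Add(321, Mul(-1, Add(Mul(I, Pow(295, Rational(1, 2))), Mul(81, 266)))) = Add(321, Mul(-1, Add(Mul(I, Pow(295, Rational(1, 2))), 21546))) = Add(321, Mul(-1, Add(21546, Mul(I, Pow(295, Rational(1, 2)))))) = Add(321, Add(-21546, Mul(-1, I, Pow(295, Rational(1, 2))))) = Add(-21225, Mul(-1, I, Pow(295, Rational(1, 2))))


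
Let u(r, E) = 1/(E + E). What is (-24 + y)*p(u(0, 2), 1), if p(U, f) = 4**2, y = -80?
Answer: -1664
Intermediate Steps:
u(r, E) = 1/(2*E)
p(U, f) = 16
(-24 + y)*p(u(0, 2), 1) = (-24 - 80)*16 = -104*16 = -1664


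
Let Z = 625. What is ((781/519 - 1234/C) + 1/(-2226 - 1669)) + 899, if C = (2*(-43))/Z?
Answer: 857818967878/86924715 ≈ 9868.5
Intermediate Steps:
C = -86/625 (C = (2*(-43))/625 = -86*1/625 = -86/625 ≈ -0.13760)
((781/519 - 1234/C) + 1/(-2226 - 1669)) + 899 = ((781/519 - 1234/(-86/625)) + 1/(-2226 - 1669)) + 899 = ((781*(1/519) - 1234*(-625/86)) + 1/(-3895)) + 899 = ((781/519 + 385625/43) - 1/3895) + 899 = (200172958/22317 - 1/3895) + 899 = 779673649093/86924715 + 899 = 857818967878/86924715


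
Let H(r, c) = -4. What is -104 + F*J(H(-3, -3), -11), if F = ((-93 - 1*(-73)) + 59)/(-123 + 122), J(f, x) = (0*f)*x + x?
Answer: 325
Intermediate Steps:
J(f, x) = x (J(f, x) = 0*x + x = 0 + x = x)
F = -39 (F = ((-93 + 73) + 59)/(-1) = (-20 + 59)*(-1) = 39*(-1) = -39)
-104 + F*J(H(-3, -3), -11) = -104 - 39*(-11) = -104 + 429 = 325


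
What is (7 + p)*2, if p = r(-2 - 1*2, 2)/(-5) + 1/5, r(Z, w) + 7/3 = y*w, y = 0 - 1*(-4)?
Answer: 182/15 ≈ 12.133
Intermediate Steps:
y = 4 (y = 0 + 4 = 4)
r(Z, w) = -7/3 + 4*w
p = -14/15 (p = (-7/3 + 4*2)/(-5) + 1/5 = (-7/3 + 8)*(-⅕) + 1*(⅕) = (17/3)*(-⅕) + ⅕ = -17/15 + ⅕ = -14/15 ≈ -0.93333)
(7 + p)*2 = (7 - 14/15)*2 = (91/15)*2 = 182/15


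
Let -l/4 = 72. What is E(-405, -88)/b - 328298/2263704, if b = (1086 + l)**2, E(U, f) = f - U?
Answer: -4340497613/30031995042 ≈ -0.14453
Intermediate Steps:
l = -288 (l = -4*72 = -288)
b = 636804 (b = (1086 - 288)**2 = 798**2 = 636804)
E(-405, -88)/b - 328298/2263704 = (-88 - 1*(-405))/636804 - 328298/2263704 = (-88 + 405)*(1/636804) - 328298*1/2263704 = 317*(1/636804) - 164149/1131852 = 317/636804 - 164149/1131852 = -4340497613/30031995042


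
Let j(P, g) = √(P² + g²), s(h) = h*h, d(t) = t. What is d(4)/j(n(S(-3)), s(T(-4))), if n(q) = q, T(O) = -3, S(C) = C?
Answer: 2*√10/15 ≈ 0.42164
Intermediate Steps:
s(h) = h²
d(4)/j(n(S(-3)), s(T(-4))) = 4/(√((-3)² + ((-3)²)²)) = 4/(√(9 + 9²)) = 4/(√(9 + 81)) = 4/(√90) = 4/((3*√10)) = 4*(√10/30) = 2*√10/15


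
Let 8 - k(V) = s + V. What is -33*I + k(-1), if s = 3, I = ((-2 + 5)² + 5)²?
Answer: -6462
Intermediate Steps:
I = 196 (I = (3² + 5)² = (9 + 5)² = 14² = 196)
k(V) = 5 - V (k(V) = 8 - (3 + V) = 8 + (-3 - V) = 5 - V)
-33*I + k(-1) = -33*196 + (5 - 1*(-1)) = -6468 + (5 + 1) = -6468 + 6 = -6462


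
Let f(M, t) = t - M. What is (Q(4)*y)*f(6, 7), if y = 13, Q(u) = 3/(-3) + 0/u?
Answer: -13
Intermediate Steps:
Q(u) = -1 (Q(u) = 3*(-⅓) + 0 = -1 + 0 = -1)
(Q(4)*y)*f(6, 7) = (-1*13)*(7 - 1*6) = -13*(7 - 6) = -13*1 = -13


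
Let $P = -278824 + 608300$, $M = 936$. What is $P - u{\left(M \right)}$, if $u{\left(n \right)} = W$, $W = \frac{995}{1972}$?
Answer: $\frac{649725677}{1972} \approx 3.2948 \cdot 10^{5}$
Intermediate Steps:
$W = \frac{995}{1972}$ ($W = 995 \cdot \frac{1}{1972} = \frac{995}{1972} \approx 0.50456$)
$u{\left(n \right)} = \frac{995}{1972}$
$P = 329476$
$P - u{\left(M \right)} = 329476 - \frac{995}{1972} = \frac{649725677}{1972}$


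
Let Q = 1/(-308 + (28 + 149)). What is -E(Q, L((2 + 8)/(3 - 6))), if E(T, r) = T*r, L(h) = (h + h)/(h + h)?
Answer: 1/131 ≈ 0.0076336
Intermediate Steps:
L(h) = 1 (L(h) = (2*h)/((2*h)) = (2*h)*(1/(2*h)) = 1)
Q = -1/131 (Q = 1/(-308 + 177) = 1/(-131) = -1/131 ≈ -0.0076336)
-E(Q, L((2 + 8)/(3 - 6))) = -(-1)/131 = -1*(-1/131) = 1/131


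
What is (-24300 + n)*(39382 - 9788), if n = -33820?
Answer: -1720003280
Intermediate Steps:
(-24300 + n)*(39382 - 9788) = (-24300 - 33820)*(39382 - 9788) = -58120*29594 = -1720003280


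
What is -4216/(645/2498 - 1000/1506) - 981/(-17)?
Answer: 135563413983/12976355 ≈ 10447.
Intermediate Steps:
-4216/(645/2498 - 1000/1506) - 981/(-17) = -4216/(645*(1/2498) - 1000*1/1506) - 981*(-1/17) = -4216/(645/2498 - 500/753) + 981/17 = -4216/(-763315/1880994) + 981/17 = -4216*(-1880994/763315) + 981/17 = 7930270704/763315 + 981/17 = 135563413983/12976355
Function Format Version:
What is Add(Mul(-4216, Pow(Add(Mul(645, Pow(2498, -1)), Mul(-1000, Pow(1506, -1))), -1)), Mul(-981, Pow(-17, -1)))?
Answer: Rational(135563413983, 12976355) ≈ 10447.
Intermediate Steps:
Add(Mul(-4216, Pow(Add(Mul(645, Pow(2498, -1)), Mul(-1000, Pow(1506, -1))), -1)), Mul(-981, Pow(-17, -1))) = Add(Mul(-4216, Pow(Add(Mul(645, Rational(1, 2498)), Mul(-1000, Rational(1, 1506))), -1)), Mul(-981, Rational(-1, 17))) = Add(Mul(-4216, Pow(Add(Rational(645, 2498), Rational(-500, 753)), -1)), Rational(981, 17)) = Add(Mul(-4216, Pow(Rational(-763315, 1880994), -1)), Rational(981, 17)) = Add(Mul(-4216, Rational(-1880994, 763315)), Rational(981, 17)) = Add(Rational(7930270704, 763315), Rational(981, 17)) = Rational(135563413983, 12976355)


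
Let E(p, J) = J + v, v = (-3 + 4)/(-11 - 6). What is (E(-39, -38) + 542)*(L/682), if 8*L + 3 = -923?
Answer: -3966521/46376 ≈ -85.530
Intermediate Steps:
L = -463/4 (L = -3/8 + (1/8)*(-923) = -3/8 - 923/8 = -463/4 ≈ -115.75)
v = -1/17 (v = 1/(-17) = 1*(-1/17) = -1/17 ≈ -0.058824)
E(p, J) = -1/17 + J (E(p, J) = J - 1/17 = -1/17 + J)
(E(-39, -38) + 542)*(L/682) = ((-1/17 - 38) + 542)*(-463/4/682) = (-647/17 + 542)*(-463/4*1/682) = (8567/17)*(-463/2728) = -3966521/46376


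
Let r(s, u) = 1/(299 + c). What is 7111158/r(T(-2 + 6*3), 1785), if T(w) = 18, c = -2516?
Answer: -15765437286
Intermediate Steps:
r(s, u) = -1/2217 (r(s, u) = 1/(299 - 2516) = 1/(-2217) = -1/2217)
7111158/r(T(-2 + 6*3), 1785) = 7111158/(-1/2217) = 7111158*(-2217) = -15765437286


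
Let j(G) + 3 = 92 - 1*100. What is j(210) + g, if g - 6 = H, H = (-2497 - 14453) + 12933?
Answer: -4022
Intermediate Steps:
H = -4017 (H = -16950 + 12933 = -4017)
g = -4011 (g = 6 - 4017 = -4011)
j(G) = -11 (j(G) = -3 + (92 - 1*100) = -3 + (92 - 100) = -3 - 8 = -11)
j(210) + g = -11 - 4011 = -4022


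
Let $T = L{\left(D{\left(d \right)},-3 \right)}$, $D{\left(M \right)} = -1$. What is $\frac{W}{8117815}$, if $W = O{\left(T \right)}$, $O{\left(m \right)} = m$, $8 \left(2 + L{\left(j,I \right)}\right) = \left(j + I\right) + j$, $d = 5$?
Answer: $- \frac{21}{64942520} \approx -3.2336 \cdot 10^{-7}$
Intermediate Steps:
$L{\left(j,I \right)} = -2 + \frac{j}{4} + \frac{I}{8}$ ($L{\left(j,I \right)} = -2 + \frac{\left(j + I\right) + j}{8} = -2 + \frac{\left(I + j\right) + j}{8} = -2 + \frac{I + 2 j}{8} = -2 + \left(\frac{j}{4} + \frac{I}{8}\right) = -2 + \frac{j}{4} + \frac{I}{8}$)
$T = - \frac{21}{8}$ ($T = -2 + \frac{1}{4} \left(-1\right) + \frac{1}{8} \left(-3\right) = -2 - \frac{1}{4} - \frac{3}{8} = - \frac{21}{8} \approx -2.625$)
$W = - \frac{21}{8} \approx -2.625$
$\frac{W}{8117815} = - \frac{21}{8 \cdot 8117815} = \left(- \frac{21}{8}\right) \frac{1}{8117815} = - \frac{21}{64942520}$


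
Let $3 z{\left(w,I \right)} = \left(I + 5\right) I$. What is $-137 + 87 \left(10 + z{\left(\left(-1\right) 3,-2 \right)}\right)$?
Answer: $559$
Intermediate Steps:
$z{\left(w,I \right)} = \frac{I \left(5 + I\right)}{3}$ ($z{\left(w,I \right)} = \frac{\left(I + 5\right) I}{3} = \frac{\left(5 + I\right) I}{3} = \frac{I \left(5 + I\right)}{3}$)
$-137 + 87 \left(10 + z{\left(\left(-1\right) 3,-2 \right)}\right) = -137 + 87 \left(10 + \frac{1}{3} \left(-2\right) \left(5 - 2\right)\right) = -137 + 87 \left(10 + \frac{1}{3} \left(-2\right) 3\right) = -137 + 87 \left(10 - 2\right) = -137 + 87 \cdot 8 = -137 + 696 = 559$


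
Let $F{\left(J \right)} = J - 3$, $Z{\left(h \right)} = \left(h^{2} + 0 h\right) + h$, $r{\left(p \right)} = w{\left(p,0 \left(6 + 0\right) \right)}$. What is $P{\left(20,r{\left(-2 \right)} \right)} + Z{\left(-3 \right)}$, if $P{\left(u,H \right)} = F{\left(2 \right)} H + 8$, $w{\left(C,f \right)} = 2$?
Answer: $12$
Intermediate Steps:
$r{\left(p \right)} = 2$
$Z{\left(h \right)} = h + h^{2}$ ($Z{\left(h \right)} = \left(h^{2} + 0\right) + h = h^{2} + h = h + h^{2}$)
$F{\left(J \right)} = -3 + J$ ($F{\left(J \right)} = J - 3 = -3 + J$)
$P{\left(u,H \right)} = 8 - H$ ($P{\left(u,H \right)} = \left(-3 + 2\right) H + 8 = - H + 8 = 8 - H$)
$P{\left(20,r{\left(-2 \right)} \right)} + Z{\left(-3 \right)} = \left(8 - 2\right) - 3 \left(1 - 3\right) = \left(8 - 2\right) - -6 = 6 + 6 = 12$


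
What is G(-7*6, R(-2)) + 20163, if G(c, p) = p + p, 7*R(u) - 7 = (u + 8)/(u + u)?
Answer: 141152/7 ≈ 20165.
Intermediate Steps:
R(u) = 1 + (8 + u)/(14*u) (R(u) = 1 + ((u + 8)/(u + u))/7 = 1 + ((8 + u)/((2*u)))/7 = 1 + ((8 + u)*(1/(2*u)))/7 = 1 + ((8 + u)/(2*u))/7 = 1 + (8 + u)/(14*u))
G(c, p) = 2*p
G(-7*6, R(-2)) + 20163 = 2*((1/14)*(8 + 15*(-2))/(-2)) + 20163 = 2*((1/14)*(-½)*(8 - 30)) + 20163 = 2*((1/14)*(-½)*(-22)) + 20163 = 2*(11/14) + 20163 = 11/7 + 20163 = 141152/7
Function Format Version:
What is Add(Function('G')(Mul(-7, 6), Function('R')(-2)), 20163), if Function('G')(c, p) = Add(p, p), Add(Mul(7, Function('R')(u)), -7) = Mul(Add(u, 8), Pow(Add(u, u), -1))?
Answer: Rational(141152, 7) ≈ 20165.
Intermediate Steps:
Function('R')(u) = Add(1, Mul(Rational(1, 14), Pow(u, -1), Add(8, u))) (Function('R')(u) = Add(1, Mul(Rational(1, 7), Mul(Add(u, 8), Pow(Add(u, u), -1)))) = Add(1, Mul(Rational(1, 7), Mul(Add(8, u), Pow(Mul(2, u), -1)))) = Add(1, Mul(Rational(1, 7), Mul(Add(8, u), Mul(Rational(1, 2), Pow(u, -1))))) = Add(1, Mul(Rational(1, 7), Mul(Rational(1, 2), Pow(u, -1), Add(8, u)))) = Add(1, Mul(Rational(1, 14), Pow(u, -1), Add(8, u))))
Function('G')(c, p) = Mul(2, p)
Add(Function('G')(Mul(-7, 6), Function('R')(-2)), 20163) = Add(Mul(2, Mul(Rational(1, 14), Pow(-2, -1), Add(8, Mul(15, -2)))), 20163) = Add(Mul(2, Mul(Rational(1, 14), Rational(-1, 2), Add(8, -30))), 20163) = Add(Mul(2, Mul(Rational(1, 14), Rational(-1, 2), -22)), 20163) = Add(Mul(2, Rational(11, 14)), 20163) = Add(Rational(11, 7), 20163) = Rational(141152, 7)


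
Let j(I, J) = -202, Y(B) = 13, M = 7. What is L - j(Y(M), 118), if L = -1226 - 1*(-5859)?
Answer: 4835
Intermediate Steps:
L = 4633 (L = -1226 + 5859 = 4633)
L - j(Y(M), 118) = 4633 - 1*(-202) = 4633 + 202 = 4835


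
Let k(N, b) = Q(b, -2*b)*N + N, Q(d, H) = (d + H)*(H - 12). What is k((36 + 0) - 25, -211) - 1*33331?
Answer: 918290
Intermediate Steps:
Q(d, H) = (-12 + H)*(H + d) (Q(d, H) = (H + d)*(-12 + H) = (-12 + H)*(H + d))
k(N, b) = N + N*(2*b**2 + 12*b) (k(N, b) = ((-2*b)**2 - (-24)*b - 12*b + (-2*b)*b)*N + N = (4*b**2 + 24*b - 12*b - 2*b**2)*N + N = (2*b**2 + 12*b)*N + N = N*(2*b**2 + 12*b) + N = N + N*(2*b**2 + 12*b))
k((36 + 0) - 25, -211) - 1*33331 = ((36 + 0) - 25)*(1 + 2*(-211)**2 + 12*(-211)) - 1*33331 = (36 - 25)*(1 + 2*44521 - 2532) - 33331 = 11*(1 + 89042 - 2532) - 33331 = 11*86511 - 33331 = 951621 - 33331 = 918290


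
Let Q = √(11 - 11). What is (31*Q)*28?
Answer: 0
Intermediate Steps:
Q = 0 (Q = √0 = 0)
(31*Q)*28 = (31*0)*28 = 0*28 = 0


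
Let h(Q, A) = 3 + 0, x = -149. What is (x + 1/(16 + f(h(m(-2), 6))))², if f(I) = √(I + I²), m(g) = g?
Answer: 330148903/14884 + 9085*√3/3721 ≈ 22186.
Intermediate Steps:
h(Q, A) = 3
(x + 1/(16 + f(h(m(-2), 6))))² = (-149 + 1/(16 + √(3*(1 + 3))))² = (-149 + 1/(16 + √(3*4)))² = (-149 + 1/(16 + √12))² = (-149 + 1/(16 + 2*√3))²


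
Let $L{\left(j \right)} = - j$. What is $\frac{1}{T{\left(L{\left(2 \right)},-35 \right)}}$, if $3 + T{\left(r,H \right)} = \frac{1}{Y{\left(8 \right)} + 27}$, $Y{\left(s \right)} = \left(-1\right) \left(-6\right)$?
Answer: $- \frac{33}{98} \approx -0.33673$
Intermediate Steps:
$Y{\left(s \right)} = 6$
$T{\left(r,H \right)} = - \frac{98}{33}$ ($T{\left(r,H \right)} = -3 + \frac{1}{6 + 27} = -3 + \frac{1}{33} = - \frac{98}{33}$)
$\frac{1}{T{\left(L{\left(2 \right)},-35 \right)}} = \frac{1}{- \frac{98}{33}} = - \frac{33}{98}$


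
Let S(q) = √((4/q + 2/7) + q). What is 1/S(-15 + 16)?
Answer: √259/37 ≈ 0.43496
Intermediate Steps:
S(q) = √(2/7 + q + 4/q) (S(q) = √((4/q + 2*(⅐)) + q) = √((4/q + 2/7) + q) = √((2/7 + 4/q) + q) = √(2/7 + q + 4/q))
1/S(-15 + 16) = 1/(√(14 + 49*(-15 + 16) + 196/(-15 + 16))/7) = 1/(√(14 + 49*1 + 196/1)/7) = 1/(√(14 + 49 + 196*1)/7) = 1/(√(14 + 49 + 196)/7) = 1/(√259/7) = √259/37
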